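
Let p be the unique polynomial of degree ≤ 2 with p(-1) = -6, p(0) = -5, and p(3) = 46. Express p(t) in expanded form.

p(t) = 4t^2 + 5t - 5

Write p(t) = at^2 + bt + c. Substituting each data point gives a linear system:
  a - b + c = -6
  c = -5
  9a + 3b + c = 46
Solving the system yields a = 4, b = 5, c = -5.
So p(t) = 4t² + 5t - 5.
Check: p(3) = 46. ✓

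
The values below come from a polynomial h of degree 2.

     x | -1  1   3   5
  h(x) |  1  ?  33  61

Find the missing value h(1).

13

The 3 known points determine the degree-2 polynomial uniquely.
Write h(x) = ax^2 + bx + c. Substituting each data point gives a linear system:
  a - b + c = 1
  9a + 3b + c = 33
  25a + 5b + c = 61
Solving the system yields a = 1, b = 6, c = 6.
So h(x) = x^2 + 6x + 6.
Then h(1) = 13.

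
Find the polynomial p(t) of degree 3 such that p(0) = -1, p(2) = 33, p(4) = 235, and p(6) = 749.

Using the Lagrange interpolation formula with nodes 0, 2, 4, 6:
  L_0(t) = (t - 2)(t - 4)(t - 6) / -48
  L_1(t) = t(t - 4)(t - 6) / 16
  L_2(t) = t(t - 2)(t - 6) / -16
  L_3(t) = t(t - 2)(t - 4) / 48
Then p(t) = -1·L_0(t) + 33·L_1(t) + 235·L_2(t) + 749·L_3(t).
Expanding and collecting terms gives p(t) = 3t^3 + 3t^2 - t - 1.
Check: p(0) = -1. ✓

p(t) = 3t^3 + 3t^2 - t - 1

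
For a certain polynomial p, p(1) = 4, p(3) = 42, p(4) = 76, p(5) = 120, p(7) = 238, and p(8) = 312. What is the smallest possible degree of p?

2

Divided differences on the nodes 1, 3, 4, 5, 7, 8:
  order 0: 4  42  76  120  238  312
  order 1: 19  34  44  59  74
  order 2: 5  5  5  5
  order 3: 0  0  0
  order 4: 0  0
  order 5: 0
The order-2 divided differences are all 5 (nonzero) and every higher order vanishes, so the data lies on a polynomial of degree exactly 2.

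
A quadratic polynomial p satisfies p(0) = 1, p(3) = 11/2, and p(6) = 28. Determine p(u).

Using the Lagrange interpolation formula with nodes 0, 3, 6:
  L_0(u) = (u - 3)(u - 6) / 18
  L_1(u) = u(u - 6) / -9
  L_2(u) = u(u - 3) / 18
Then p(u) = 1·L_0(u) + 11/2·L_1(u) + 28·L_2(u).
Expanding and collecting terms gives p(u) = u^2 - (3/2)u + 1.
Check: p(6) = 28. ✓

p(u) = u^2 - (3/2)u + 1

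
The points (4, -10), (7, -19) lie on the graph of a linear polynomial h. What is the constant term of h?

Write h(n) = an + b. Substituting each data point gives a linear system:
  4a + b = -10
  7a + b = -19
Solving the system yields a = -3, b = 2.
So h(n) = -3n + 2.
The constant term is 2.

2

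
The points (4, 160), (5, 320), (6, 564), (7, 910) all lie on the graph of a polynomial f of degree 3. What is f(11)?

3674

Forward differences of the values at t = 4, 5, 6, 7:
  f  : 160  320  564  910
  Δ  : 160  244  346
  Δ^2: 84  102
  Δ^3: 18
The third differences are constant, confirming degree 3.
Interpolating (Newton forward form) and evaluating at t = 11 gives f(11) = 3674.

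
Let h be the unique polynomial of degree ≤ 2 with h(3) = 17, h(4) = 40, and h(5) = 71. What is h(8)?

212

Using the Lagrange interpolation formula with nodes 3, 4, 5:
  L_0(u) = (u - 4)(u - 5) / 2
  L_1(u) = (u - 3)(u - 5) / -1
  L_2(u) = (u - 3)(u - 4) / 2
Then h(u) = 17·L_0(u) + 40·L_1(u) + 71·L_2(u).
Expanding and collecting terms gives h(u) = 4u² - 5u - 4.
Evaluating at u = 8: h(8) = 212.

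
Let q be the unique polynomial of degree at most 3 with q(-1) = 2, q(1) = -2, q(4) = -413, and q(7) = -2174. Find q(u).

q(u) = -6u^3 - 3u^2 + 4u + 3

Using the Lagrange interpolation formula with nodes -1, 1, 4, 7:
  L_0(u) = (u - 1)(u - 4)(u - 7) / -80
  L_1(u) = (u + 1)(u - 4)(u - 7) / 36
  L_2(u) = (u + 1)(u - 1)(u - 7) / -45
  L_3(u) = (u + 1)(u - 1)(u - 4) / 144
Then q(u) = 2·L_0(u) - 2·L_1(u) - 413·L_2(u) - 2174·L_3(u).
Expanding and collecting terms gives q(u) = -6u^3 - 3u^2 + 4u + 3.
Check: q(4) = -413. ✓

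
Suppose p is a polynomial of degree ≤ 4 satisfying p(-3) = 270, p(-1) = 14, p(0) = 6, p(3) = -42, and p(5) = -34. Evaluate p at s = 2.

-10

Using the Lagrange interpolation formula with nodes -3, -1, 0, 3, 5:
  L_0(s) = (s + 1)s(s - 3)(s - 5) / 288
  L_1(s) = (s + 3)s(s - 3)(s - 5) / -48
  L_2(s) = (s + 3)(s + 1)(s - 3)(s - 5) / 45
  L_3(s) = (s + 3)(s + 1)s(s - 5) / -144
  L_4(s) = (s + 3)(s + 1)s(s - 3) / 480
Then p(s) = 270·L_0(s) + 14·L_1(s) + 6·L_2(s) - 42·L_3(s) - 34·L_4(s).
Expanding and collecting terms gives p(s) = s^4 - 6s^3 + 3s^2 + 2s + 6.
Evaluating at s = 2: p(2) = -10.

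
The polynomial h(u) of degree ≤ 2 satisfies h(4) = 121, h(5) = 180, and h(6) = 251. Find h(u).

Write h(u) = au^2 + bu + c. Substituting each data point gives a linear system:
  16a + 4b + c = 121
  25a + 5b + c = 180
  36a + 6b + c = 251
Solving the system yields a = 6, b = 5, c = 5.
So h(u) = 6u² + 5u + 5.
Check: h(4) = 121. ✓

h(u) = 6u^2 + 5u + 5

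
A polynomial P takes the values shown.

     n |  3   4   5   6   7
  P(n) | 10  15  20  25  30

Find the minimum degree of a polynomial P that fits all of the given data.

1

Forward differences of the values at n = 3, 4, 5, 6, 7:
  P  : 10  15  20  25  30
  Δ  : 5  5  5  5
  Δ^2: 0  0  0
  Δ^3: 0  0
  Δ^4: 0
The first differences are constant (5) and nonzero, while all higher differences vanish, so the minimal degree is 1.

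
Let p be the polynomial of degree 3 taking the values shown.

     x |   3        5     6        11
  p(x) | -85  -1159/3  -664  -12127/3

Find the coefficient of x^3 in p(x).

Write p(x) = ax^3 + bx^2 + cx + d. Substituting each data point gives a linear system:
  27a + 9b + 3c + d = -85
  125a + 25b + 5c + d = -1159/3
  216a + 36b + 6c + d = -664
  1331a + 121b + 11c + d = -12127/3
Solving the system yields a = -3, b = -1/3, c = -1, d = 2.
So p(x) = -3x^3 - (1/3)x^2 - x + 2.
The leading coefficient is -3.

-3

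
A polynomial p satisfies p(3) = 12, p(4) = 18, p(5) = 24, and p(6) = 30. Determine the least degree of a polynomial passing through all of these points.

1

Forward differences of the values at t = 3, 4, 5, 6:
  p  : 12  18  24  30
  Δ  : 6  6  6
  Δ^2: 0  0
  Δ^3: 0
The first differences are constant (6) and nonzero, while all higher differences vanish, so the minimal degree is 1.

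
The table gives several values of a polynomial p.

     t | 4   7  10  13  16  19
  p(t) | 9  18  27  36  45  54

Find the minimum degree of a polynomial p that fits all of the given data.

1

Forward differences of the values at t = 4, 7, 10, 13, 16, 19:
  p  : 9  18  27  36  45  54
  Δ  : 9  9  9  9  9
  Δ^2: 0  0  0  0
  Δ^3: 0  0  0
  Δ^4: 0  0
  Δ^5: 0
The first differences are constant (9) and nonzero, while all higher differences vanish, so the minimal degree is 1.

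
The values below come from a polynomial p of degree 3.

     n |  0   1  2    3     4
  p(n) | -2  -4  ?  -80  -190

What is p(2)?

-24

On equispaced nodes a degree-3 polynomial has vanishing fourth forward difference, so
  p(0) - 4·p(1) + 6·p(2) - 4·p(3) + p(4) = 0.
Substituting the known values and solving for p(2):
  6·p(2) = -144
  p(2) = -24.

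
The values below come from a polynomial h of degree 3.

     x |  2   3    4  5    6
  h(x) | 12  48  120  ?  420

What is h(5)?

On equispaced nodes a degree-3 polynomial has vanishing fourth forward difference, so
  h(2) - 4·h(3) + 6·h(4) - 4·h(5) + h(6) = 0.
Substituting the known values and solving for h(5):
  -4·h(5) = -960
  h(5) = 240.

240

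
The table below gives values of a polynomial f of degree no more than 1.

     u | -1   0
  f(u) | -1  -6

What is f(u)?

Write f(u) = au + b. Substituting each data point gives a linear system:
  -a + b = -1
  b = -6
Solving the system yields a = -5, b = -6.
So f(u) = -5u - 6.
Check: f(-1) = -1. ✓

f(u) = -5u - 6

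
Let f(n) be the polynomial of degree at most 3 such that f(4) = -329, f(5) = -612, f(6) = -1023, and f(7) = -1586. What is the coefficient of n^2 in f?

-4

Write f(n) = an^3 + bn^2 + cn + d. Substituting each data point gives a linear system:
  64a + 16b + 4c + d = -329
  125a + 25b + 5c + d = -612
  216a + 36b + 6c + d = -1023
  343a + 49b + 7c + d = -1586
Solving the system yields a = -4, b = -4, c = -3, d = 3.
So f(n) = -4n³ - 4n² - 3n + 3.
The coefficient of n^2 is -4.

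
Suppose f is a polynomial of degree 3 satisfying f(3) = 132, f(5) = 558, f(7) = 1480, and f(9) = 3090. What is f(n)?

f(n) = 4n^3 + 2n^2 + n + 3

Using the Lagrange interpolation formula with nodes 3, 5, 7, 9:
  L_0(n) = (n - 5)(n - 7)(n - 9) / -48
  L_1(n) = (n - 3)(n - 7)(n - 9) / 16
  L_2(n) = (n - 3)(n - 5)(n - 9) / -16
  L_3(n) = (n - 3)(n - 5)(n - 7) / 48
Then f(n) = 132·L_0(n) + 558·L_1(n) + 1480·L_2(n) + 3090·L_3(n).
Expanding and collecting terms gives f(n) = 4n³ + 2n² + n + 3.
Check: f(5) = 558. ✓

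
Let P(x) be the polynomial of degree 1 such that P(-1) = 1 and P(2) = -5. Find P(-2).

Write P(x) = ax + b. Substituting each data point gives a linear system:
  -a + b = 1
  2a + b = -5
Solving the system yields a = -2, b = -1.
So P(x) = -2x - 1.
Then P(-2) = 3.

3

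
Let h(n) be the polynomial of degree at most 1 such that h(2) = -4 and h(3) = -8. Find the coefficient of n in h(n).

Write h(n) = an + b. Substituting each data point gives a linear system:
  2a + b = -4
  3a + b = -8
Solving the system yields a = -4, b = 4.
So h(n) = -4n + 4.
The leading coefficient is -4.

-4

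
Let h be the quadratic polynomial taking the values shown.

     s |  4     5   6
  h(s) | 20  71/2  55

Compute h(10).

Using the Lagrange interpolation formula with nodes 4, 5, 6:
  L_0(s) = (s - 5)(s - 6) / 2
  L_1(s) = (s - 4)(s - 6) / -1
  L_2(s) = (s - 4)(s - 5) / 2
Then h(s) = 20·L_0(s) + 71/2·L_1(s) + 55·L_2(s).
Expanding and collecting terms gives h(s) = 2s² - (5/2)s - 2.
Evaluating at s = 10: h(10) = 173.

173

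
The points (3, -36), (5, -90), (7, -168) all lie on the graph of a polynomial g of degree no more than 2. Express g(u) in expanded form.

Using the Lagrange interpolation formula with nodes 3, 5, 7:
  L_0(u) = (u - 5)(u - 7) / 8
  L_1(u) = (u - 3)(u - 7) / -4
  L_2(u) = (u - 3)(u - 5) / 8
Then g(u) = -36·L_0(u) - 90·L_1(u) - 168·L_2(u).
Expanding and collecting terms gives g(u) = -3u^2 - 3u.
Check: g(5) = -90. ✓

g(u) = -3u^2 - 3u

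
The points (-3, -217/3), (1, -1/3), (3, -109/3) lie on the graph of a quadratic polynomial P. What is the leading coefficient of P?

Write P(t) = at^2 + bt + c. Substituting each data point gives a linear system:
  9a - 3b + c = -217/3
  a + b + c = -1/3
  9a + 3b + c = -109/3
Solving the system yields a = -6, b = 6, c = -1/3.
So P(t) = -6t^2 + 6t - 1/3.
The leading coefficient is -6.

-6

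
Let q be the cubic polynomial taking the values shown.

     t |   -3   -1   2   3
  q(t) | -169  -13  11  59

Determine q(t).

Write q(t) = at^3 + bt^2 + ct + d. Substituting each data point gives a linear system:
  -27a + 9b - 3c + d = -169
  -a + b - c + d = -13
  8a + 4b + 2c + d = 11
  27a + 9b + 3c + d = 59
Solving the system yields a = 4, b = -6, c = 2, d = -1.
So q(t) = 4t³ - 6t² + 2t - 1.
Check: q(-3) = -169. ✓

q(t) = 4t^3 - 6t^2 + 2t - 1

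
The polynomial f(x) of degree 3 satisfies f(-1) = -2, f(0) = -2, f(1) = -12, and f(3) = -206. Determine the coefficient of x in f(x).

1

Write f(x) = ax^3 + bx^2 + cx + d. Substituting each data point gives a linear system:
  -a + b - c + d = -2
  d = -2
  a + b + c + d = -12
  27a + 9b + 3c + d = -206
Solving the system yields a = -6, b = -5, c = 1, d = -2.
So f(x) = -6x^3 - 5x^2 + x - 2.
The coefficient of x is 1.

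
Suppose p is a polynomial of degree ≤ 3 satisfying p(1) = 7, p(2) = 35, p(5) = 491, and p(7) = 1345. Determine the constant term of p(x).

1

Write p(x) = ax^3 + bx^2 + cx + d. Substituting each data point gives a linear system:
  a + b + c + d = 7
  8a + 4b + 2c + d = 35
  125a + 25b + 5c + d = 491
  343a + 49b + 7c + d = 1345
Solving the system yields a = 4, b = -1, c = 3, d = 1.
So p(x) = 4x³ - x² + 3x + 1.
The constant term is 1.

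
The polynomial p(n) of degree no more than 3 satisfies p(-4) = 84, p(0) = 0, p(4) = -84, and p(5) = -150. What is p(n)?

p(n) = -n^3 - 5n

Using the Lagrange interpolation formula with nodes -4, 0, 4, 5:
  L_0(n) = n(n - 4)(n - 5) / -288
  L_1(n) = (n + 4)(n - 4)(n - 5) / 80
  L_2(n) = (n + 4)n(n - 5) / -32
  L_3(n) = (n + 4)n(n - 4) / 45
Then p(n) = 84·L_0(n) + 0·L_1(n) - 84·L_2(n) - 150·L_3(n).
Expanding and collecting terms gives p(n) = -n³ - 5n.
Check: p(5) = -150. ✓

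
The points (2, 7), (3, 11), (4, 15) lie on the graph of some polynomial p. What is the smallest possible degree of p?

1

Forward differences of the values at u = 2, 3, 4:
  p  : 7  11  15
  Δ  : 4  4
  Δ^2: 0
The first differences are constant (4) and nonzero, while all higher differences vanish, so the minimal degree is 1.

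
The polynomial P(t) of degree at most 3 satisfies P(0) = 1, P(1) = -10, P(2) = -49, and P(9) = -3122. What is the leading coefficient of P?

Write P(t) = at^3 + bt^2 + ct + d. Substituting each data point gives a linear system:
  d = 1
  a + b + c + d = -10
  8a + 4b + 2c + d = -49
  729a + 81b + 9c + d = -3122
Solving the system yields a = -4, b = -2, c = -5, d = 1.
So P(t) = -4t^3 - 2t^2 - 5t + 1.
The leading coefficient is -4.

-4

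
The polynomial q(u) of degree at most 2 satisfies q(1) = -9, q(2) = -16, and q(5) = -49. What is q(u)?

Write q(u) = au^2 + bu + c. Substituting each data point gives a linear system:
  a + b + c = -9
  4a + 2b + c = -16
  25a + 5b + c = -49
Solving the system yields a = -1, b = -4, c = -4.
So q(u) = -u² - 4u - 4.
Check: q(5) = -49. ✓

q(u) = -u^2 - 4u - 4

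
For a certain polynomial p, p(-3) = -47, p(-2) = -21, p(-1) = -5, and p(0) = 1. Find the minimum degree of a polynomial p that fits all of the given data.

2

Forward differences of the values at t = -3, -2, -1, 0:
  p  : -47  -21  -5  1
  Δ  : 26  16  6
  Δ^2: -10  -10
  Δ^3: 0
The second differences are constant (-10) and nonzero, while all higher differences vanish, so the minimal degree is 2.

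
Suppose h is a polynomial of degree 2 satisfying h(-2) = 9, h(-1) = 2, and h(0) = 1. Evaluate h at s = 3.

34

Write h(s) = as^2 + bs + c. Substituting each data point gives a linear system:
  4a - 2b + c = 9
  a - b + c = 2
  c = 1
Solving the system yields a = 3, b = 2, c = 1.
So h(s) = 3s^2 + 2s + 1.
Then h(3) = 34.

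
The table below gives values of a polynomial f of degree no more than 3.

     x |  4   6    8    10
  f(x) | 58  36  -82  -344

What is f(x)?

f(x) = -x^3 + 6x^2 + 5x + 6

Write f(x) = ax^3 + bx^2 + cx + d. Substituting each data point gives a linear system:
  64a + 16b + 4c + d = 58
  216a + 36b + 6c + d = 36
  512a + 64b + 8c + d = -82
  1000a + 100b + 10c + d = -344
Solving the system yields a = -1, b = 6, c = 5, d = 6.
So f(x) = -x³ + 6x² + 5x + 6.
Check: f(8) = -82. ✓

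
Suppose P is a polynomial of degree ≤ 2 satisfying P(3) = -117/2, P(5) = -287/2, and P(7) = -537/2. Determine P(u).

Using the Lagrange interpolation formula with nodes 3, 5, 7:
  L_0(u) = (u - 5)(u - 7) / 8
  L_1(u) = (u - 3)(u - 7) / -4
  L_2(u) = (u - 3)(u - 5) / 8
Then P(u) = -117/2·L_0(u) - 287/2·L_1(u) - 537/2·L_2(u).
Expanding and collecting terms gives P(u) = -5u^2 - (5/2)u - 6.
Check: P(7) = -537/2. ✓

P(u) = -5u^2 - (5/2)u - 6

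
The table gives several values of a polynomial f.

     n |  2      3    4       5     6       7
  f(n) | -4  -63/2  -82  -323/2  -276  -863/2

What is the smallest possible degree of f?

3

Forward differences of the values at n = 2, 3, 4, 5, 6, 7:
  f  : -4  -63/2  -82  -323/2  -276  -863/2
  Δ  : -55/2  -101/2  -159/2  -229/2  -311/2
  Δ^2: -23  -29  -35  -41
  Δ^3: -6  -6  -6
  Δ^4: 0  0
  Δ^5: 0
The third differences are constant (-6) and nonzero, while all higher differences vanish, so the minimal degree is 3.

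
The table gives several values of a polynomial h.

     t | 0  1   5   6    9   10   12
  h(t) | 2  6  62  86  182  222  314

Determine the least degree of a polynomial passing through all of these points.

2

Divided differences on the nodes 0, 1, 5, 6, 9, 10, 12:
  order 0: 2  6  62  86  182  222  314
  order 1: 4  14  24  32  40  46
  order 2: 2  2  2  2  2
  order 3: 0  0  0  0
  order 4: 0  0  0
  order 5: 0  0
  order 6: 0
The order-2 divided differences are all 2 (nonzero) and every higher order vanishes, so the data lies on a polynomial of degree exactly 2.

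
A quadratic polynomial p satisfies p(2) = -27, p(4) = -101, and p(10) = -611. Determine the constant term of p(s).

-1

Write p(s) = as^2 + bs + c. Substituting each data point gives a linear system:
  4a + 2b + c = -27
  16a + 4b + c = -101
  100a + 10b + c = -611
Solving the system yields a = -6, b = -1, c = -1.
So p(s) = -6s^2 - s - 1.
The constant term is -1.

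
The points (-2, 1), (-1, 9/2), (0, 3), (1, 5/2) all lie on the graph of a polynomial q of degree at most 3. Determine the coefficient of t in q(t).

-2

Write q(t) = at^3 + bt^2 + ct + d. Substituting each data point gives a linear system:
  -8a + 4b - 2c + d = 1
  -a + b - c + d = 9/2
  d = 3
  a + b + c + d = 5/2
Solving the system yields a = 1, b = 1/2, c = -2, d = 3.
So q(t) = t³ + (1/2)t² - 2t + 3.
The coefficient of t is -2.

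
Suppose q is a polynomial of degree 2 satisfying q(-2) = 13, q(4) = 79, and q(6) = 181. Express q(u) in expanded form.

q(u) = 5u^2 + u - 5

Using the Lagrange interpolation formula with nodes -2, 4, 6:
  L_0(u) = (u - 4)(u - 6) / 48
  L_1(u) = (u + 2)(u - 6) / -12
  L_2(u) = (u + 2)(u - 4) / 16
Then q(u) = 13·L_0(u) + 79·L_1(u) + 181·L_2(u).
Expanding and collecting terms gives q(u) = 5u^2 + u - 5.
Check: q(6) = 181. ✓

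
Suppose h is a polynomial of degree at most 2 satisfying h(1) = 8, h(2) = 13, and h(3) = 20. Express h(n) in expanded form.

h(n) = n^2 + 2n + 5

Write h(n) = an^2 + bn + c. Substituting each data point gives a linear system:
  a + b + c = 8
  4a + 2b + c = 13
  9a + 3b + c = 20
Solving the system yields a = 1, b = 2, c = 5.
So h(n) = n^2 + 2n + 5.
Check: h(1) = 8. ✓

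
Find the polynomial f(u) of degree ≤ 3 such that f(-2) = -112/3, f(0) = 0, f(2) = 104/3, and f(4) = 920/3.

Write f(u) = au^3 + bu^2 + cu + d. Substituting each data point gives a linear system:
  -8a + 4b - 2c + d = -112/3
  d = 0
  8a + 4b + 2c + d = 104/3
  64a + 16b + 4c + d = 920/3
Solving the system yields a = 5, b = -1/3, c = -2, d = 0.
So f(u) = 5u³ - (1/3)u² - 2u.
Check: f(2) = 104/3. ✓

f(u) = 5u^3 - (1/3)u^2 - 2u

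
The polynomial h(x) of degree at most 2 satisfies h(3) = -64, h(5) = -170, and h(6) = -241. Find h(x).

Using the Lagrange interpolation formula with nodes 3, 5, 6:
  L_0(x) = (x - 5)(x - 6) / 6
  L_1(x) = (x - 3)(x - 6) / -2
  L_2(x) = (x - 3)(x - 5) / 3
Then h(x) = -64·L_0(x) - 170·L_1(x) - 241·L_2(x).
Expanding and collecting terms gives h(x) = -6x² - 5x + 5.
Check: h(6) = -241. ✓

h(x) = -6x^2 - 5x + 5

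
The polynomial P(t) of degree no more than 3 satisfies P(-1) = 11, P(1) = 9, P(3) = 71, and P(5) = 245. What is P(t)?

P(t) = t^3 + 5t^2 - 2t + 5

Write P(t) = at^3 + bt^2 + ct + d. Substituting each data point gives a linear system:
  -a + b - c + d = 11
  a + b + c + d = 9
  27a + 9b + 3c + d = 71
  125a + 25b + 5c + d = 245
Solving the system yields a = 1, b = 5, c = -2, d = 5.
So P(t) = t^3 + 5t^2 - 2t + 5.
Check: P(3) = 71. ✓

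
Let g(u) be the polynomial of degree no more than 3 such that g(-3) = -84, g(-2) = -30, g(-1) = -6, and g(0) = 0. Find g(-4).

Write g(u) = au^3 + bu^2 + cu + d. Substituting each data point gives a linear system:
  -27a + 9b - 3c + d = -84
  -8a + 4b - 2c + d = -30
  -a + b - c + d = -6
  d = 0
Solving the system yields a = 2, b = -3, c = 1, d = 0.
So g(u) = 2u^3 - 3u^2 + u.
Then g(-4) = -180.

-180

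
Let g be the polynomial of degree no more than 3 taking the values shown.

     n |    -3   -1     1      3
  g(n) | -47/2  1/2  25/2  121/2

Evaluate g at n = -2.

Write g(n) = an^3 + bn^2 + cn + d. Substituting each data point gives a linear system:
  -27a + 9b - 3c + d = -47/2
  -a + b - c + d = 1/2
  a + b + c + d = 25/2
  27a + 9b + 3c + d = 121/2
Solving the system yields a = 1, b = 3/2, c = 5, d = 5.
So g(n) = n³ + (3/2)n² + 5n + 5.
Then g(-2) = -7.

-7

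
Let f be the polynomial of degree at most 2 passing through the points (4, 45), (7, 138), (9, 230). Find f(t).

Write f(t) = at^2 + bt + c. Substituting each data point gives a linear system:
  16a + 4b + c = 45
  49a + 7b + c = 138
  81a + 9b + c = 230
Solving the system yields a = 3, b = -2, c = 5.
So f(t) = 3t^2 - 2t + 5.
Check: f(4) = 45. ✓

f(t) = 3t^2 - 2t + 5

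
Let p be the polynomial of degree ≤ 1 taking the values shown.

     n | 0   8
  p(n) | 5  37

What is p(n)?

p(n) = 4n + 5

Write p(n) = an + b. Substituting each data point gives a linear system:
  b = 5
  8a + b = 37
Solving the system yields a = 4, b = 5.
So p(n) = 4n + 5.
Check: p(8) = 37. ✓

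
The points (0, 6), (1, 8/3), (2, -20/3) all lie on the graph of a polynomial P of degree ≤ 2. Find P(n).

P(n) = -3n^2 - (1/3)n + 6

Write P(n) = an^2 + bn + c. Substituting each data point gives a linear system:
  c = 6
  a + b + c = 8/3
  4a + 2b + c = -20/3
Solving the system yields a = -3, b = -1/3, c = 6.
So P(n) = -3n^2 - (1/3)n + 6.
Check: P(0) = 6. ✓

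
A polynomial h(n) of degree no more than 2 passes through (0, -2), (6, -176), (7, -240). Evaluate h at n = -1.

-8

Write h(n) = an^2 + bn + c. Substituting each data point gives a linear system:
  c = -2
  36a + 6b + c = -176
  49a + 7b + c = -240
Solving the system yields a = -5, b = 1, c = -2.
So h(n) = -5n^2 + n - 2.
Then h(-1) = -8.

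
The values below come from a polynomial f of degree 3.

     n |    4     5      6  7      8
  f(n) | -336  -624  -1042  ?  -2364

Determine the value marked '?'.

-1614

The 4 known points determine the degree-3 polynomial uniquely.
Write f(n) = an^3 + bn^2 + cn + d. Substituting each data point gives a linear system:
  64a + 16b + 4c + d = -336
  125a + 25b + 5c + d = -624
  216a + 36b + 6c + d = -1042
  512a + 64b + 8c + d = -2364
Solving the system yields a = -4, b = -5, c = 1, d = -4.
So f(n) = -4n³ - 5n² + n - 4.
Then f(7) = -1614.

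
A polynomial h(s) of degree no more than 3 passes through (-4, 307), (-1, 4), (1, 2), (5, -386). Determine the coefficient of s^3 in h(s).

-4

Write h(s) = as^3 + bs^2 + cs + d. Substituting each data point gives a linear system:
  -64a + 16b - 4c + d = 307
  -a + b - c + d = 4
  a + b + c + d = 2
  125a + 25b + 5c + d = -386
Solving the system yields a = -4, b = 4, c = 3, d = -1.
So h(s) = -4s^3 + 4s^2 + 3s - 1.
The leading coefficient is -4.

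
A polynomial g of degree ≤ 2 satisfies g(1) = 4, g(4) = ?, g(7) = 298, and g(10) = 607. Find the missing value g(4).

97

The 3 known points determine the degree-2 polynomial uniquely.
Write g(t) = at^2 + bt + c. Substituting each data point gives a linear system:
  a + b + c = 4
  49a + 7b + c = 298
  100a + 10b + c = 607
Solving the system yields a = 6, b = 1, c = -3.
So g(t) = 6t^2 + t - 3.
Then g(4) = 97.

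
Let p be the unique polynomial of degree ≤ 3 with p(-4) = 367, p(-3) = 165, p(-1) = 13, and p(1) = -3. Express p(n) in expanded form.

p(n) = -5n^3 + 2n^2 - 3n + 3

Write p(n) = an^3 + bn^2 + cn + d. Substituting each data point gives a linear system:
  -64a + 16b - 4c + d = 367
  -27a + 9b - 3c + d = 165
  -a + b - c + d = 13
  a + b + c + d = -3
Solving the system yields a = -5, b = 2, c = -3, d = 3.
So p(n) = -5n³ + 2n² - 3n + 3.
Check: p(-4) = 367. ✓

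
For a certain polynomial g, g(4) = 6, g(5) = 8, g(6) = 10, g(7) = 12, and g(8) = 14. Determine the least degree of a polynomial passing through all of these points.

Forward differences of the values at n = 4, 5, 6, 7, 8:
  g  : 6  8  10  12  14
  Δ  : 2  2  2  2
  Δ^2: 0  0  0
  Δ^3: 0  0
  Δ^4: 0
The first differences are constant (2) and nonzero, while all higher differences vanish, so the minimal degree is 1.

1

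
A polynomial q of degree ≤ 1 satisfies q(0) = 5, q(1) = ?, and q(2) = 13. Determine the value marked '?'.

9

The 2 known points determine the degree-1 polynomial uniquely.
Write q(x) = ax + b. Substituting each data point gives a linear system:
  b = 5
  2a + b = 13
Solving the system yields a = 4, b = 5.
So q(x) = 4x + 5.
Then q(1) = 9.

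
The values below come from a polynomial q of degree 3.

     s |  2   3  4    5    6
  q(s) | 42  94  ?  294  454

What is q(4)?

176

The 4 known points determine the degree-3 polynomial uniquely.
Write q(s) = as^3 + bs^2 + cs + d. Substituting each data point gives a linear system:
  8a + 4b + 2c + d = 42
  27a + 9b + 3c + d = 94
  125a + 25b + 5c + d = 294
  216a + 36b + 6c + d = 454
Solving the system yields a = 1, b = 6, c = 3, d = 4.
So q(s) = s³ + 6s² + 3s + 4.
Then q(4) = 176.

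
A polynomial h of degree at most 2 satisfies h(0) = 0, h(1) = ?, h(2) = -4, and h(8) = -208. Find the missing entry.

2

The 3 known points determine the degree-2 polynomial uniquely.
Write h(u) = au^2 + bu + c. Substituting each data point gives a linear system:
  c = 0
  4a + 2b + c = -4
  64a + 8b + c = -208
Solving the system yields a = -4, b = 6, c = 0.
So h(u) = -4u² + 6u.
Then h(1) = 2.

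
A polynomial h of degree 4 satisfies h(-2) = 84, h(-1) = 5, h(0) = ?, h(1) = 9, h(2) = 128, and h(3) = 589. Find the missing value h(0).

-2

On equispaced nodes a degree-4 polynomial has vanishing fifth forward difference, so
  - h(-2) + 5·h(-1) - 10·h(0) + 10·h(1) - 5·h(2) + h(3) = 0.
Substituting the known values and solving for h(0):
  -10·h(0) = 20
  h(0) = -2.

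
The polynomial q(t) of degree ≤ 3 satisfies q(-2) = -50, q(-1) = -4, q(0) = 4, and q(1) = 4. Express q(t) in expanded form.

q(t) = 5t^3 - 4t^2 - t + 4

Write q(t) = at^3 + bt^2 + ct + d. Substituting each data point gives a linear system:
  -8a + 4b - 2c + d = -50
  -a + b - c + d = -4
  d = 4
  a + b + c + d = 4
Solving the system yields a = 5, b = -4, c = -1, d = 4.
So q(t) = 5t³ - 4t² - t + 4.
Check: q(-1) = -4. ✓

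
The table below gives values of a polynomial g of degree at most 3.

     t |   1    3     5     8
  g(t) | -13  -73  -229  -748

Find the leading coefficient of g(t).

-1

Write g(t) = at^3 + bt^2 + ct + d. Substituting each data point gives a linear system:
  a + b + c + d = -13
  27a + 9b + 3c + d = -73
  125a + 25b + 5c + d = -229
  512a + 64b + 8c + d = -748
Solving the system yields a = -1, b = -3, c = -5, d = -4.
So g(t) = -t³ - 3t² - 5t - 4.
The leading coefficient is -1.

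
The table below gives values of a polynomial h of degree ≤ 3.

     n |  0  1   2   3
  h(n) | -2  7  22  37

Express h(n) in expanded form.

Write h(n) = an^3 + bn^2 + cn + d. Substituting each data point gives a linear system:
  d = -2
  a + b + c + d = 7
  8a + 4b + 2c + d = 22
  27a + 9b + 3c + d = 37
Solving the system yields a = -1, b = 6, c = 4, d = -2.
So h(n) = -n³ + 6n² + 4n - 2.
Check: h(0) = -2. ✓

h(n) = -n^3 + 6n^2 + 4n - 2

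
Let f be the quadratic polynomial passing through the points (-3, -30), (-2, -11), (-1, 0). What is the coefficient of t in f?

-1

Write f(t) = at^2 + bt + c. Substituting each data point gives a linear system:
  9a - 3b + c = -30
  4a - 2b + c = -11
  a - b + c = 0
Solving the system yields a = -4, b = -1, c = 3.
So f(t) = -4t^2 - t + 3.
The coefficient of t is -1.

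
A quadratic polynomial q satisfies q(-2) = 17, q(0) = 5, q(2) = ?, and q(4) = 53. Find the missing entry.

17

On equispaced nodes a degree-2 polynomial has vanishing third forward difference, so
  - q(-2) + 3·q(0) - 3·q(2) + q(4) = 0.
Substituting the known values and solving for q(2):
  -3·q(2) = -51
  q(2) = 17.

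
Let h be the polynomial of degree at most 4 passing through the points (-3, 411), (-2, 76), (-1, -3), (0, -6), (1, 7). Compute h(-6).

6552

Using the Lagrange interpolation formula with nodes -3, -2, -1, 0, 1:
  L_0(x) = (x + 2)(x + 1)x(x - 1) / 24
  L_1(x) = (x + 3)(x + 1)x(x - 1) / -6
  L_2(x) = (x + 3)(x + 2)x(x - 1) / 4
  L_3(x) = (x + 3)(x + 2)(x + 1)(x - 1) / -6
  L_4(x) = (x + 3)(x + 2)(x + 1)x / 24
Then h(x) = 411·L_0(x) + 76·L_1(x) - 3·L_2(x) - 6·L_3(x) + 7·L_4(x).
Expanding and collecting terms gives h(x) = 5x^4 + 3x^2 + 5x - 6.
Evaluating at x = -6: h(-6) = 6552.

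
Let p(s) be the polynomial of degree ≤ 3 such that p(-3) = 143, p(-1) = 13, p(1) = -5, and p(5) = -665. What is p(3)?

-151

Write p(s) = as^3 + bs^2 + cs + d. Substituting each data point gives a linear system:
  -27a + 9b - 3c + d = 143
  -a + b - c + d = 13
  a + b + c + d = -5
  125a + 25b + 5c + d = -665
Solving the system yields a = -5, b = -1, c = -4, d = 5.
So p(s) = -5s^3 - s^2 - 4s + 5.
Then p(3) = -151.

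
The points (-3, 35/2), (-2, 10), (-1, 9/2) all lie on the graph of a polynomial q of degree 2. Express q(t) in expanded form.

q(t) = t^2 - (5/2)t + 1

Write q(t) = at^2 + bt + c. Substituting each data point gives a linear system:
  9a - 3b + c = 35/2
  4a - 2b + c = 10
  a - b + c = 9/2
Solving the system yields a = 1, b = -5/2, c = 1.
So q(t) = t² - (5/2)t + 1.
Check: q(-3) = 35/2. ✓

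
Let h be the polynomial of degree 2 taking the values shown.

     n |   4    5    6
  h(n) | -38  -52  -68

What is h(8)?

-106

Using the Lagrange interpolation formula with nodes 4, 5, 6:
  L_0(n) = (n - 5)(n - 6) / 2
  L_1(n) = (n - 4)(n - 6) / -1
  L_2(n) = (n - 4)(n - 5) / 2
Then h(n) = -38·L_0(n) - 52·L_1(n) - 68·L_2(n).
Expanding and collecting terms gives h(n) = -n^2 - 5n - 2.
Evaluating at n = 8: h(8) = -106.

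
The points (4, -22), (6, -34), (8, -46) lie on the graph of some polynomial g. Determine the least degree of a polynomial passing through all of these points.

Forward differences of the values at n = 4, 6, 8:
  g  : -22  -34  -46
  Δ  : -12  -12
  Δ^2: 0
The first differences are constant (-12) and nonzero, while all higher differences vanish, so the minimal degree is 1.

1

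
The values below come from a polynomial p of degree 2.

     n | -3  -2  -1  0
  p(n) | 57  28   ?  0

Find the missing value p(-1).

On equispaced nodes a degree-2 polynomial has vanishing third forward difference, so
  - p(-3) + 3·p(-2) - 3·p(-1) + p(0) = 0.
Substituting the known values and solving for p(-1):
  -3·p(-1) = -27
  p(-1) = 9.

9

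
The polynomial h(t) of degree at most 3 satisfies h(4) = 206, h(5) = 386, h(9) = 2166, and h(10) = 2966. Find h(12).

5118

Using the Lagrange interpolation formula with nodes 4, 5, 9, 10:
  L_0(t) = (t - 5)(t - 9)(t - 10) / -30
  L_1(t) = (t - 4)(t - 9)(t - 10) / 20
  L_2(t) = (t - 4)(t - 5)(t - 10) / -20
  L_3(t) = (t - 4)(t - 5)(t - 9) / 30
Then h(t) = 206·L_0(t) + 386·L_1(t) + 2166·L_2(t) + 2966·L_3(t).
Expanding and collecting terms gives h(t) = 3t³ - t² + 6t + 6.
Evaluating at t = 12: h(12) = 5118.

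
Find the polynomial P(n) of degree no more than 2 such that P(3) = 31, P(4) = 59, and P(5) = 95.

Write P(n) = an^2 + bn + c. Substituting each data point gives a linear system:
  9a + 3b + c = 31
  16a + 4b + c = 59
  25a + 5b + c = 95
Solving the system yields a = 4, b = 0, c = -5.
So P(n) = 4n^2 - 5.
Check: P(4) = 59. ✓

P(n) = 4n^2 - 5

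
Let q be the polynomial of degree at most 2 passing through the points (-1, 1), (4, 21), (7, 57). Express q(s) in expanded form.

Using the Lagrange interpolation formula with nodes -1, 4, 7:
  L_0(s) = (s - 4)(s - 7) / 40
  L_1(s) = (s + 1)(s - 7) / -15
  L_2(s) = (s + 1)(s - 4) / 24
Then q(s) = 1·L_0(s) + 21·L_1(s) + 57·L_2(s).
Expanding and collecting terms gives q(s) = s^2 + s + 1.
Check: q(7) = 57. ✓

q(s) = s^2 + s + 1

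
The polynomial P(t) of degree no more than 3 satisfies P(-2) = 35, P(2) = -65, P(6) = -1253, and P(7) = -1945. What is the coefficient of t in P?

Write P(t) = at^3 + bt^2 + ct + d. Substituting each data point gives a linear system:
  -8a + 4b - 2c + d = 35
  8a + 4b + 2c + d = -65
  216a + 36b + 6c + d = -1253
  343a + 49b + 7c + d = -1945
Solving the system yields a = -5, b = -4, c = -5, d = 1.
So P(t) = -5t^3 - 4t^2 - 5t + 1.
The coefficient of t is -5.

-5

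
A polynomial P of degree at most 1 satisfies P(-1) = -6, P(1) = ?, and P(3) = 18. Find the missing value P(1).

The 2 known points determine the degree-1 polynomial uniquely.
Write P(s) = as + b. Substituting each data point gives a linear system:
  -a + b = -6
  3a + b = 18
Solving the system yields a = 6, b = 0.
So P(s) = 6s.
Then P(1) = 6.

6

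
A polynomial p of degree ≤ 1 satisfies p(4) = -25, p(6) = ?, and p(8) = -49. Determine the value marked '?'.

On equispaced nodes a degree-1 polynomial has vanishing second forward difference, so
  p(4) - 2·p(6) + p(8) = 0.
Substituting the known values and solving for p(6):
  -2·p(6) = 74
  p(6) = -37.

-37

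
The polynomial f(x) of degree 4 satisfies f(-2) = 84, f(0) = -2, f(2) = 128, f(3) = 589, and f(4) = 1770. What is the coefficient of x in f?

-1

Write f(x) = ax^4 + bx^3 + cx^2 + dx + e. Substituting each data point gives a linear system:
  16a - 8b + 4c - 2d + e = 84
  e = -2
  16a + 8b + 4c + 2d + e = 128
  81a + 27b + 9c + 3d + e = 589
  256a + 64b + 16c + 4d + e = 1770
Solving the system yields a = 6, b = 3, c = 3, d = -1, e = -2.
So f(x) = 6x^4 + 3x^3 + 3x^2 - x - 2.
The coefficient of x is -1.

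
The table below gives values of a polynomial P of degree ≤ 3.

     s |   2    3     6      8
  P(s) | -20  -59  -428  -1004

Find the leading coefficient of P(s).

Write P(s) = as^3 + bs^2 + cs + d. Substituting each data point gives a linear system:
  8a + 4b + 2c + d = -20
  27a + 9b + 3c + d = -59
  216a + 36b + 6c + d = -428
  512a + 64b + 8c + d = -1004
Solving the system yields a = -2, b = 1, c = -6, d = 4.
So P(s) = -2s³ + s² - 6s + 4.
The leading coefficient is -2.

-2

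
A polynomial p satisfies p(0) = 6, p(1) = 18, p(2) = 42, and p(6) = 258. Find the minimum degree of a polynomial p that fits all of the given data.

2

Divided differences on the nodes 0, 1, 2, 6:
  order 0: 6  18  42  258
  order 1: 12  24  54
  order 2: 6  6
  order 3: 0
The order-2 divided differences are all 6 (nonzero) and every higher order vanishes, so the data lies on a polynomial of degree exactly 2.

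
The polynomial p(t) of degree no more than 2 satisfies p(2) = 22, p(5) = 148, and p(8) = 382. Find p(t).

Write p(t) = at^2 + bt + c. Substituting each data point gives a linear system:
  4a + 2b + c = 22
  25a + 5b + c = 148
  64a + 8b + c = 382
Solving the system yields a = 6, b = 0, c = -2.
So p(t) = 6t² - 2.
Check: p(2) = 22. ✓

p(t) = 6t^2 - 2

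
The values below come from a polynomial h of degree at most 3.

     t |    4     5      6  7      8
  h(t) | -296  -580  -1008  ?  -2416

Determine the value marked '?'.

The 4 known points determine the degree-3 polynomial uniquely.
Write h(t) = at^3 + bt^2 + ct + d. Substituting each data point gives a linear system:
  64a + 16b + 4c + d = -296
  125a + 25b + 5c + d = -580
  216a + 36b + 6c + d = -1008
  512a + 64b + 8c + d = -2416
Solving the system yields a = -5, b = 3, c = -6, d = 0.
So h(t) = -5t³ + 3t² - 6t.
Then h(7) = -1610.

-1610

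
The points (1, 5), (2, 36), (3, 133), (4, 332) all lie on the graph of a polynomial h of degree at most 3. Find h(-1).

Forward differences of the values at n = 1, 2, 3, 4:
  h  : 5  36  133  332
  Δ  : 31  97  199
  Δ^2: 66  102
  Δ^3: 36
The third differences are constant, confirming degree 3.
Interpolating (Newton forward form) and evaluating at n = -1 gives h(-1) = -3.

-3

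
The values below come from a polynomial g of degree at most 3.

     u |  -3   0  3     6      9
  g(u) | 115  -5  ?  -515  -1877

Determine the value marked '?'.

-53

On equispaced nodes a degree-3 polynomial has vanishing fourth forward difference, so
  g(-3) - 4·g(0) + 6·g(3) - 4·g(6) + g(9) = 0.
Substituting the known values and solving for g(3):
  6·g(3) = -318
  g(3) = -53.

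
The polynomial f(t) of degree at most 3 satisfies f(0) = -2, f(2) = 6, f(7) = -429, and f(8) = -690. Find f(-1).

3

Using the Lagrange interpolation formula with nodes 0, 2, 7, 8:
  L_0(t) = (t - 2)(t - 7)(t - 8) / -112
  L_1(t) = t(t - 7)(t - 8) / 60
  L_2(t) = t(t - 2)(t - 8) / -35
  L_3(t) = t(t - 2)(t - 7) / 48
Then f(t) = -2·L_0(t) + 6·L_1(t) - 429·L_2(t) - 690·L_3(t).
Expanding and collecting terms gives f(t) = -2t³ + 5t² + 2t - 2.
Evaluating at t = -1: f(-1) = 3.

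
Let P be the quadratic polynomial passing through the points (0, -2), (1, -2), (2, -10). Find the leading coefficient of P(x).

-4

Write P(x) = ax^2 + bx + c. Substituting each data point gives a linear system:
  c = -2
  a + b + c = -2
  4a + 2b + c = -10
Solving the system yields a = -4, b = 4, c = -2.
So P(x) = -4x^2 + 4x - 2.
The leading coefficient is -4.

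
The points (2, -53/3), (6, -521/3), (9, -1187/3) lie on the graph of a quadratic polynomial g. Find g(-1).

-17/3

Using the Lagrange interpolation formula with nodes 2, 6, 9:
  L_0(u) = (u - 6)(u - 9) / 28
  L_1(u) = (u - 2)(u - 9) / -12
  L_2(u) = (u - 2)(u - 6) / 21
Then g(u) = -53/3·L_0(u) - 521/3·L_1(u) - 1187/3·L_2(u).
Expanding and collecting terms gives g(u) = -5u^2 + u + 1/3.
Evaluating at u = -1: g(-1) = -17/3.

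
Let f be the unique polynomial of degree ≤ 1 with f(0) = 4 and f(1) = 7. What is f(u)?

f(u) = 3u + 4

Write f(u) = au + b. Substituting each data point gives a linear system:
  b = 4
  a + b = 7
Solving the system yields a = 3, b = 4.
So f(u) = 3u + 4.
Check: f(1) = 7. ✓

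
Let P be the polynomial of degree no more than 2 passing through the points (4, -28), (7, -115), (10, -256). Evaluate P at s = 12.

-380

Write P(s) = as^2 + bs + c. Substituting each data point gives a linear system:
  16a + 4b + c = -28
  49a + 7b + c = -115
  100a + 10b + c = -256
Solving the system yields a = -3, b = 4, c = 4.
So P(s) = -3s² + 4s + 4.
Then P(12) = -380.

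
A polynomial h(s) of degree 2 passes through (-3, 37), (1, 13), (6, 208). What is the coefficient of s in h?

Write h(s) = as^2 + bs + c. Substituting each data point gives a linear system:
  9a - 3b + c = 37
  a + b + c = 13
  36a + 6b + c = 208
Solving the system yields a = 5, b = 4, c = 4.
So h(s) = 5s^2 + 4s + 4.
The coefficient of s is 4.

4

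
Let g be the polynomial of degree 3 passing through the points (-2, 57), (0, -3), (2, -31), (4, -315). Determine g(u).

Write g(u) = au^3 + bu^2 + cu + d. Substituting each data point gives a linear system:
  -8a + 4b - 2c + d = 57
  d = -3
  8a + 4b + 2c + d = -31
  64a + 16b + 4c + d = -315
Solving the system yields a = -6, b = 4, c = 2, d = -3.
So g(u) = -6u^3 + 4u^2 + 2u - 3.
Check: g(0) = -3. ✓

g(u) = -6u^3 + 4u^2 + 2u - 3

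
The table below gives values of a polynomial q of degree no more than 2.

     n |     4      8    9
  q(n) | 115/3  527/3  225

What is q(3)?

19

Write q(n) = an^2 + bn + c. Substituting each data point gives a linear system:
  16a + 4b + c = 115/3
  64a + 8b + c = 527/3
  81a + 9b + c = 225
Solving the system yields a = 3, b = -5/3, c = -3.
So q(n) = 3n^2 - (5/3)n - 3.
Then q(3) = 19.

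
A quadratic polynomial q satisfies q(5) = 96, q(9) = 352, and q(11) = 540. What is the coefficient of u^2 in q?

5

Write q(u) = au^2 + bu + c. Substituting each data point gives a linear system:
  25a + 5b + c = 96
  81a + 9b + c = 352
  121a + 11b + c = 540
Solving the system yields a = 5, b = -6, c = 1.
So q(u) = 5u^2 - 6u + 1.
The leading coefficient is 5.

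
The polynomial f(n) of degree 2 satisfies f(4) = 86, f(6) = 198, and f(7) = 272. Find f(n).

Write f(n) = an^2 + bn + c. Substituting each data point gives a linear system:
  16a + 4b + c = 86
  36a + 6b + c = 198
  49a + 7b + c = 272
Solving the system yields a = 6, b = -4, c = 6.
So f(n) = 6n^2 - 4n + 6.
Check: f(6) = 198. ✓

f(n) = 6n^2 - 4n + 6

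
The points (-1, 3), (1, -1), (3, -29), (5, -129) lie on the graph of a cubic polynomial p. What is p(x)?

p(x) = -x^3 - x + 1

Using the Lagrange interpolation formula with nodes -1, 1, 3, 5:
  L_0(x) = (x - 1)(x - 3)(x - 5) / -48
  L_1(x) = (x + 1)(x - 3)(x - 5) / 16
  L_2(x) = (x + 1)(x - 1)(x - 5) / -16
  L_3(x) = (x + 1)(x - 1)(x - 3) / 48
Then p(x) = 3·L_0(x) - 1·L_1(x) - 29·L_2(x) - 129·L_3(x).
Expanding and collecting terms gives p(x) = -x³ - x + 1.
Check: p(-1) = 3. ✓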